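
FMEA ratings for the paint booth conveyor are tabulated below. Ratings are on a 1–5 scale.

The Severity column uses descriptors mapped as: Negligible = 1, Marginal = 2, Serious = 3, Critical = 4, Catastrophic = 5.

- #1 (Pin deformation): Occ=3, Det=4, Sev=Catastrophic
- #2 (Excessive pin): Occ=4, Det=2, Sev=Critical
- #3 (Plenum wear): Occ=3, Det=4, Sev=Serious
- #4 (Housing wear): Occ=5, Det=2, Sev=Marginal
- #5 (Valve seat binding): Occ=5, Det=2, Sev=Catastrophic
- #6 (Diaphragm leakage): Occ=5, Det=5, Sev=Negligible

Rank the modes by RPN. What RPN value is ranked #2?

RPN = Severity × Occurrence × Detection:
  #1: 5 × 3 × 4 = 60
  #2: 4 × 4 × 2 = 32
  #3: 3 × 3 × 4 = 36
  #4: 2 × 5 × 2 = 20
  #5: 5 × 5 × 2 = 50
  #6: 1 × 5 × 5 = 25
Sorted descending: 60, 50, 36, 32, 25, 20.
The second-highest RPN is 50 (#5).

50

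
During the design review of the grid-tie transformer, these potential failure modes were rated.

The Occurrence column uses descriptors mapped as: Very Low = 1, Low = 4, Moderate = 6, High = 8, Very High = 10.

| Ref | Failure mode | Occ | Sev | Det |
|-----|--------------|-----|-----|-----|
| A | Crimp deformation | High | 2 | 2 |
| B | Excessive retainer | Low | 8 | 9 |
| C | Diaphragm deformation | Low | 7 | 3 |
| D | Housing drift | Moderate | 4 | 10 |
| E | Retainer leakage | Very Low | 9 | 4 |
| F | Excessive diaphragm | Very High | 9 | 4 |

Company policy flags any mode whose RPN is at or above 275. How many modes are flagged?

2

RPN = Severity × Occurrence × Detection:
  A: 2 × 8 × 2 = 32
  B: 8 × 4 × 9 = 288
  C: 7 × 4 × 3 = 84
  D: 4 × 6 × 10 = 240
  E: 9 × 1 × 4 = 36
  F: 9 × 10 × 4 = 360
Modes with RPN ≥ 275: B (288), F (360) → 2.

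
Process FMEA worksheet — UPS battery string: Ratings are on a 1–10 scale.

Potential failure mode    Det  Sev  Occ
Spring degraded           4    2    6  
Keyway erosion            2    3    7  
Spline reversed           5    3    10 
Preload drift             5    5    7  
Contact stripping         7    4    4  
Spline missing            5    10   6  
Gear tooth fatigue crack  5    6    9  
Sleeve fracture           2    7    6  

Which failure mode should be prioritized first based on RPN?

Spline missing

RPN = Severity × Occurrence × Detection:
  Spring degraded: 2 × 6 × 4 = 48
  Keyway erosion: 3 × 7 × 2 = 42
  Spline reversed: 3 × 10 × 5 = 150
  Preload drift: 5 × 7 × 5 = 175
  Contact stripping: 4 × 4 × 7 = 112
  Spline missing: 10 × 6 × 5 = 300
  Gear tooth fatigue crack: 6 × 9 × 5 = 270
  Sleeve fracture: 7 × 6 × 2 = 84
Highest RPN is 300 → Spline missing.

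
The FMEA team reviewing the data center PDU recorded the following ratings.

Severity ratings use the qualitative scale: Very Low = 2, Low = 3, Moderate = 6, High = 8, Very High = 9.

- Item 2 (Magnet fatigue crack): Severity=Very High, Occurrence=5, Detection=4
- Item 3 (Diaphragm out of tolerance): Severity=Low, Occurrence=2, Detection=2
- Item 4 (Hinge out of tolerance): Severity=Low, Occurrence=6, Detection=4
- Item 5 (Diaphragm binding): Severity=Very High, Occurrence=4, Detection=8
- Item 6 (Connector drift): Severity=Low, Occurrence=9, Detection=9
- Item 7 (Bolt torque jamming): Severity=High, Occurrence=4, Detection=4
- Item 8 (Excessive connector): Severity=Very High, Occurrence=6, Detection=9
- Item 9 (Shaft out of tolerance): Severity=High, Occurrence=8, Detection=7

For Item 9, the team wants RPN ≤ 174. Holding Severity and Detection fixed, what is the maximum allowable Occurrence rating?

3

Item 9: S=8, O=8, D=7 → current RPN = 448.
Fixed product = 56. Need 56 × O ≤ 174, so O ≤ 174/56 = 3.11.
Maximum integer Occurrence rating = 3 (gives RPN 168; O=4 would give 224 > 174).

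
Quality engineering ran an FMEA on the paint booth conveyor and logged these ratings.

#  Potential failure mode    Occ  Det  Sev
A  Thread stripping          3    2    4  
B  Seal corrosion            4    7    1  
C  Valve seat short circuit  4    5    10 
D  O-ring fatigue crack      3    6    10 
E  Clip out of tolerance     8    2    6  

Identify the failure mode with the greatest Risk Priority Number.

RPN = Severity × Occurrence × Detection:
  A: 4 × 3 × 2 = 24
  B: 1 × 4 × 7 = 28
  C: 10 × 4 × 5 = 200
  D: 10 × 3 × 6 = 180
  E: 6 × 8 × 2 = 96
Highest RPN is 200 → C.

C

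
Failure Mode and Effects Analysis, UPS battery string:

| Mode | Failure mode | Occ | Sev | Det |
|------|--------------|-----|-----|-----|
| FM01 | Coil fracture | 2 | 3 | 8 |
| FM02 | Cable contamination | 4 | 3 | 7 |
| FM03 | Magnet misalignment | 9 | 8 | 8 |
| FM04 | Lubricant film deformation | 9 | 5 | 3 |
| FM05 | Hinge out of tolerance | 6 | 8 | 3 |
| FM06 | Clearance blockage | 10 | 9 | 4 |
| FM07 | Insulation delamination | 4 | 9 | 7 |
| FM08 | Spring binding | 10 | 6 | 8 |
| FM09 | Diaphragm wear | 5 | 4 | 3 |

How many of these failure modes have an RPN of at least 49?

RPN = Severity × Occurrence × Detection:
  FM01: 3 × 2 × 8 = 48
  FM02: 3 × 4 × 7 = 84
  FM03: 8 × 9 × 8 = 576
  FM04: 5 × 9 × 3 = 135
  FM05: 8 × 6 × 3 = 144
  FM06: 9 × 10 × 4 = 360
  FM07: 9 × 4 × 7 = 252
  FM08: 6 × 10 × 8 = 480
  FM09: 4 × 5 × 3 = 60
Modes with RPN ≥ 49: FM02 (84), FM03 (576), FM04 (135), FM05 (144), FM06 (360), FM07 (252), FM08 (480), FM09 (60) → 8.

8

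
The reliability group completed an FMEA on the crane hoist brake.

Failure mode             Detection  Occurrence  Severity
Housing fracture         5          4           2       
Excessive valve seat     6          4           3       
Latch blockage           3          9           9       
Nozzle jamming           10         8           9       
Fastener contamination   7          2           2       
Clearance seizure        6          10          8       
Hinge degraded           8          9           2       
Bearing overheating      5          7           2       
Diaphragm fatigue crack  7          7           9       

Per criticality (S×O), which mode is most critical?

Criticality = Severity × Occurrence:
  Housing fracture: 2 × 4 = 8
  Excessive valve seat: 3 × 4 = 12
  Latch blockage: 9 × 9 = 81
  Nozzle jamming: 9 × 8 = 72
  Fastener contamination: 2 × 2 = 4
  Clearance seizure: 8 × 10 = 80
  Hinge degraded: 2 × 9 = 18
  Bearing overheating: 2 × 7 = 14
  Diaphragm fatigue crack: 9 × 7 = 63
Highest criticality is 81 → Latch blockage.

Latch blockage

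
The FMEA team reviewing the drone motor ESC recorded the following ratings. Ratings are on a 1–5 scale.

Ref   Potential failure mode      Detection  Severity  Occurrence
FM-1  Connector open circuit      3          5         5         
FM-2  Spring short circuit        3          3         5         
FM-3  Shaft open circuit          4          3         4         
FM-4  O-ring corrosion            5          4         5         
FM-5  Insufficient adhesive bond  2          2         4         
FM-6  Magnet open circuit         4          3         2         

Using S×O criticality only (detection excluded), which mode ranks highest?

Criticality = Severity × Occurrence:
  FM-1: 5 × 5 = 25
  FM-2: 3 × 5 = 15
  FM-3: 3 × 4 = 12
  FM-4: 4 × 5 = 20
  FM-5: 2 × 4 = 8
  FM-6: 3 × 2 = 6
Highest criticality is 25 → FM-1.

FM-1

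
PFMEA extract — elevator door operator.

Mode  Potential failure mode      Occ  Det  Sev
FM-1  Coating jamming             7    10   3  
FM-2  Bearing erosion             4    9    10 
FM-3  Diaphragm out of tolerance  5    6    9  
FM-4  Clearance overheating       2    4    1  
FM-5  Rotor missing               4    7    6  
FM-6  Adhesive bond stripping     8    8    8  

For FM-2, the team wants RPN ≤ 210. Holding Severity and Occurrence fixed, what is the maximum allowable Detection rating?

5

FM-2: S=10, O=4, D=9 → current RPN = 360.
Fixed product = 40. Need 40 × D ≤ 210, so D ≤ 210/40 = 5.25.
Maximum integer Detection rating = 5 (gives RPN 200; D=6 would give 240 > 210).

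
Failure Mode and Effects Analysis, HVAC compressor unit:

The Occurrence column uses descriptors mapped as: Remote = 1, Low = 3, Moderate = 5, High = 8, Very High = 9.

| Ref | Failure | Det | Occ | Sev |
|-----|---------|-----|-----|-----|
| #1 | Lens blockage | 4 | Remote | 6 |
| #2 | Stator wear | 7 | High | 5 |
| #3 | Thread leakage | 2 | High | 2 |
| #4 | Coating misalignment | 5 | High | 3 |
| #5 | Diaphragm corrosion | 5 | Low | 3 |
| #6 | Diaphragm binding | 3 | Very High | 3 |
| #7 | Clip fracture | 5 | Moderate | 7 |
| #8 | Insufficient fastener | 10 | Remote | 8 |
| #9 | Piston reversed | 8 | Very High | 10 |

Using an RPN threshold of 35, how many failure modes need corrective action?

RPN = Severity × Occurrence × Detection:
  #1: 6 × 1 × 4 = 24
  #2: 5 × 8 × 7 = 280
  #3: 2 × 8 × 2 = 32
  #4: 3 × 8 × 5 = 120
  #5: 3 × 3 × 5 = 45
  #6: 3 × 9 × 3 = 81
  #7: 7 × 5 × 5 = 175
  #8: 8 × 1 × 10 = 80
  #9: 10 × 9 × 8 = 720
Modes with RPN ≥ 35: #2 (280), #4 (120), #5 (45), #6 (81), #7 (175), #8 (80), #9 (720) → 7.

7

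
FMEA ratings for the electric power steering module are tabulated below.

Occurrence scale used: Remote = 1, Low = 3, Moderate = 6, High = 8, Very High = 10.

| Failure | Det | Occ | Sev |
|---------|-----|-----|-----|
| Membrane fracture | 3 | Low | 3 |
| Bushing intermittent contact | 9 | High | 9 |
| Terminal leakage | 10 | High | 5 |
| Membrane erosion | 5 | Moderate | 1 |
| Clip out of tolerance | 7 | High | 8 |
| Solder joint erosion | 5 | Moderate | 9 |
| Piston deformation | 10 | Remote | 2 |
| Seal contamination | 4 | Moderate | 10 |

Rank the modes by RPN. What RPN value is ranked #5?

RPN = Severity × Occurrence × Detection:
  Membrane fracture: 3 × 3 × 3 = 27
  Bushing intermittent contact: 9 × 8 × 9 = 648
  Terminal leakage: 5 × 8 × 10 = 400
  Membrane erosion: 1 × 6 × 5 = 30
  Clip out of tolerance: 8 × 8 × 7 = 448
  Solder joint erosion: 9 × 6 × 5 = 270
  Piston deformation: 2 × 1 × 10 = 20
  Seal contamination: 10 × 6 × 4 = 240
Sorted descending: 648, 448, 400, 270, 240, 30, 27, 20.
The fifth-highest RPN is 240 (Seal contamination).

240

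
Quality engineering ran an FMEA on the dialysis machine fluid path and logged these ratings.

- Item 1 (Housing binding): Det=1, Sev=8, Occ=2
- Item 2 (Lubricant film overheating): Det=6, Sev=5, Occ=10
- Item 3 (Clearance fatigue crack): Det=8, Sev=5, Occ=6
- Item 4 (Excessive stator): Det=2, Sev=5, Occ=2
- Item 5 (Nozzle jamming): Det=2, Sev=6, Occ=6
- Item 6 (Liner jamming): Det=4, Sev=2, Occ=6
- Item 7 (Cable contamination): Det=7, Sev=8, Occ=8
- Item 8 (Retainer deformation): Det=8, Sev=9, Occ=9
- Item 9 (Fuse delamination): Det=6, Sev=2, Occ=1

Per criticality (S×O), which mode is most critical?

Criticality = Severity × Occurrence:
  Item 1: 8 × 2 = 16
  Item 2: 5 × 10 = 50
  Item 3: 5 × 6 = 30
  Item 4: 5 × 2 = 10
  Item 5: 6 × 6 = 36
  Item 6: 2 × 6 = 12
  Item 7: 8 × 8 = 64
  Item 8: 9 × 9 = 81
  Item 9: 2 × 1 = 2
Highest criticality is 81 → Item 8.

Item 8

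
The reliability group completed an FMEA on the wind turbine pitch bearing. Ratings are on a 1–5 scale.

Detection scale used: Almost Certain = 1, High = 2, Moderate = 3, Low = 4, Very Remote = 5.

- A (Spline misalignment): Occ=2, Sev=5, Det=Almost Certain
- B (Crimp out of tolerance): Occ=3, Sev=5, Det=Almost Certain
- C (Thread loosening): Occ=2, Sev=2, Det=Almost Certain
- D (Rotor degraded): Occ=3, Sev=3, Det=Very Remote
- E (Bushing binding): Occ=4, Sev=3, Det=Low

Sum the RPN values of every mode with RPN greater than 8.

RPN = Severity × Occurrence × Detection:
  A: 5 × 2 × 1 = 10
  B: 5 × 3 × 1 = 15
  C: 2 × 2 × 1 = 4
  D: 3 × 3 × 5 = 45
  E: 3 × 4 × 4 = 48
RPN > 8: A (10), B (15), D (45), E (48).
Sum: 10 + 15 + 45 + 48 = 118.

118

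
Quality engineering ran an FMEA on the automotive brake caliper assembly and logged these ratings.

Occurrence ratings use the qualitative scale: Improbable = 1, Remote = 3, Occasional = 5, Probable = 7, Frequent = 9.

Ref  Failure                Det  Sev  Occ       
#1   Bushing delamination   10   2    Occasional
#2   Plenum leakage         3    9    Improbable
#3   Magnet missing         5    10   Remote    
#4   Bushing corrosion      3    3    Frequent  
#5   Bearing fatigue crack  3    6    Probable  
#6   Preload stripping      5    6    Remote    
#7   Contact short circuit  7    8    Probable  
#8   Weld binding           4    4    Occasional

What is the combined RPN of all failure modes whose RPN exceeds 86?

RPN = Severity × Occurrence × Detection:
  #1: 2 × 5 × 10 = 100
  #2: 9 × 1 × 3 = 27
  #3: 10 × 3 × 5 = 150
  #4: 3 × 9 × 3 = 81
  #5: 6 × 7 × 3 = 126
  #6: 6 × 3 × 5 = 90
  #7: 8 × 7 × 7 = 392
  #8: 4 × 5 × 4 = 80
RPN > 86: #1 (100), #3 (150), #5 (126), #6 (90), #7 (392).
Sum: 100 + 150 + 126 + 90 + 392 = 858.

858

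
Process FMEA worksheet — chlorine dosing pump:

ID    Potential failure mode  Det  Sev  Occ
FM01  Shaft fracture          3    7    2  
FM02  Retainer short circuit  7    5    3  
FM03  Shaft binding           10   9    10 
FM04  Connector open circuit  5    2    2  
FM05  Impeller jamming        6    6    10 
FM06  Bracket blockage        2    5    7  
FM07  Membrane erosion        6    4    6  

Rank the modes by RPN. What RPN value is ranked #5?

RPN = Severity × Occurrence × Detection:
  FM01: 7 × 2 × 3 = 42
  FM02: 5 × 3 × 7 = 105
  FM03: 9 × 10 × 10 = 900
  FM04: 2 × 2 × 5 = 20
  FM05: 6 × 10 × 6 = 360
  FM06: 5 × 7 × 2 = 70
  FM07: 4 × 6 × 6 = 144
Sorted descending: 900, 360, 144, 105, 70, 42, 20.
The fifth-highest RPN is 70 (FM06).

70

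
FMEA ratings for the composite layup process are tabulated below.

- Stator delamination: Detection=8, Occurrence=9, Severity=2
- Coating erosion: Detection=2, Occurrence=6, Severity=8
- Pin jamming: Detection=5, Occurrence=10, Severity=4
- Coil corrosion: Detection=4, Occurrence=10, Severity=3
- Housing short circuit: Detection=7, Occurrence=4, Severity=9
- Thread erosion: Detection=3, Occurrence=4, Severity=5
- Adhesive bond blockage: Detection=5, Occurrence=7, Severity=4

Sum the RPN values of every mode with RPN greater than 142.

596

RPN = Severity × Occurrence × Detection:
  Stator delamination: 2 × 9 × 8 = 144
  Coating erosion: 8 × 6 × 2 = 96
  Pin jamming: 4 × 10 × 5 = 200
  Coil corrosion: 3 × 10 × 4 = 120
  Housing short circuit: 9 × 4 × 7 = 252
  Thread erosion: 5 × 4 × 3 = 60
  Adhesive bond blockage: 4 × 7 × 5 = 140
RPN > 142: Stator delamination (144), Pin jamming (200), Housing short circuit (252).
Sum: 144 + 200 + 252 = 596.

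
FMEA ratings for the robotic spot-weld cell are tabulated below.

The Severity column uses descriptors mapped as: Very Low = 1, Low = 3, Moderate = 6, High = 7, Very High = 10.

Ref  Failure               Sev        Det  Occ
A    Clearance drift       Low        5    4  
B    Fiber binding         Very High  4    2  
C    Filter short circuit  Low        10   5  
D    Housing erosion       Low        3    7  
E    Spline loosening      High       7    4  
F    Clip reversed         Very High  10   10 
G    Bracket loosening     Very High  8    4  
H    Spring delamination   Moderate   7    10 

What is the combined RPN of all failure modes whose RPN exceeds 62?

2229

RPN = Severity × Occurrence × Detection:
  A: 3 × 4 × 5 = 60
  B: 10 × 2 × 4 = 80
  C: 3 × 5 × 10 = 150
  D: 3 × 7 × 3 = 63
  E: 7 × 4 × 7 = 196
  F: 10 × 10 × 10 = 1000
  G: 10 × 4 × 8 = 320
  H: 6 × 10 × 7 = 420
RPN > 62: B (80), C (150), D (63), E (196), F (1000), G (320), H (420).
Sum: 80 + 150 + 63 + 196 + 1000 + 320 + 420 = 2229.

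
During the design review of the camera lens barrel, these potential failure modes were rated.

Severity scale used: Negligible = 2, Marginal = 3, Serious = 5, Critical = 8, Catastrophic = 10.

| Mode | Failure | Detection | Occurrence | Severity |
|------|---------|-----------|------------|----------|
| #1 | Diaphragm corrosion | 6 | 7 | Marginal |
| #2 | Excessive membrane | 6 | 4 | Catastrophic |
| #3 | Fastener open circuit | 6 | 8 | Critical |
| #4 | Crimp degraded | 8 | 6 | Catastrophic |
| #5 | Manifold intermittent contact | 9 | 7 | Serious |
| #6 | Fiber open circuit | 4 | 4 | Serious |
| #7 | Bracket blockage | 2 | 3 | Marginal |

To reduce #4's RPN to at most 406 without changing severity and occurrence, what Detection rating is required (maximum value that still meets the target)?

6

#4: S=10, O=6, D=8 → current RPN = 480.
Fixed product = 60. Need 60 × D ≤ 406, so D ≤ 406/60 = 6.77.
Maximum integer Detection rating = 6 (gives RPN 360; D=7 would give 420 > 406).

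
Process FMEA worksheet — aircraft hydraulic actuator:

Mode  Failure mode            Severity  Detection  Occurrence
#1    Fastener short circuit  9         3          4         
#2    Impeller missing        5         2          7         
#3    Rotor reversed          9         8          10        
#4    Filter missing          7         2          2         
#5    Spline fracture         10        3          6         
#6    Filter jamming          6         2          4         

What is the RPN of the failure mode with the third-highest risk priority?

RPN = Severity × Occurrence × Detection:
  #1: 9 × 4 × 3 = 108
  #2: 5 × 7 × 2 = 70
  #3: 9 × 10 × 8 = 720
  #4: 7 × 2 × 2 = 28
  #5: 10 × 6 × 3 = 180
  #6: 6 × 4 × 2 = 48
Sorted descending: 720, 180, 108, 70, 48, 28.
The third-highest RPN is 108 (#1).

108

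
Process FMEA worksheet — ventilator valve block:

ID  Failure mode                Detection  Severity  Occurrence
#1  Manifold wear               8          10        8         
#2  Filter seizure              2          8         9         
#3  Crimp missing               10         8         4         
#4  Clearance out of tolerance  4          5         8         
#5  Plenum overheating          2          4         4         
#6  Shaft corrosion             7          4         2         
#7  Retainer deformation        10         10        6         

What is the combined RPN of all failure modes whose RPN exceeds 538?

1240

RPN = Severity × Occurrence × Detection:
  #1: 10 × 8 × 8 = 640
  #2: 8 × 9 × 2 = 144
  #3: 8 × 4 × 10 = 320
  #4: 5 × 8 × 4 = 160
  #5: 4 × 4 × 2 = 32
  #6: 4 × 2 × 7 = 56
  #7: 10 × 6 × 10 = 600
RPN > 538: #1 (640), #7 (600).
Sum: 640 + 600 = 1240.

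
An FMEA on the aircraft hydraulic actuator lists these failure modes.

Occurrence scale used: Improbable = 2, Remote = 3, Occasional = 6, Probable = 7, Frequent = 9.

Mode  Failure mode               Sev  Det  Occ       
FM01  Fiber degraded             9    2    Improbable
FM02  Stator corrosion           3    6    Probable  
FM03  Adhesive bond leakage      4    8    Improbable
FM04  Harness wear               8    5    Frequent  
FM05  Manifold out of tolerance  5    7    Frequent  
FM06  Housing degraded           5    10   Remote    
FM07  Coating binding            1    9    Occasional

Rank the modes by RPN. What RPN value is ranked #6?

54

RPN = Severity × Occurrence × Detection:
  FM01: 9 × 2 × 2 = 36
  FM02: 3 × 7 × 6 = 126
  FM03: 4 × 2 × 8 = 64
  FM04: 8 × 9 × 5 = 360
  FM05: 5 × 9 × 7 = 315
  FM06: 5 × 3 × 10 = 150
  FM07: 1 × 6 × 9 = 54
Sorted descending: 360, 315, 150, 126, 64, 54, 36.
The sixth-highest RPN is 54 (FM07).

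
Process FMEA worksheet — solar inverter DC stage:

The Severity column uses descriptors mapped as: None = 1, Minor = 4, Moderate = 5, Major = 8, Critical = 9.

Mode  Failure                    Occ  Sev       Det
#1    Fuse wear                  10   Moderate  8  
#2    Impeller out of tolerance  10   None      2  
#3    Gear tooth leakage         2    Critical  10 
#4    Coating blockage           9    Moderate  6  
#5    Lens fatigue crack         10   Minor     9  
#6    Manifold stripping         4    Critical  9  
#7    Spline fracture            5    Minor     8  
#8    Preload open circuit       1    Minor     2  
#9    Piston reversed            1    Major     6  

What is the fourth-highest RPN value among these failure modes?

270

RPN = Severity × Occurrence × Detection:
  #1: 5 × 10 × 8 = 400
  #2: 1 × 10 × 2 = 20
  #3: 9 × 2 × 10 = 180
  #4: 5 × 9 × 6 = 270
  #5: 4 × 10 × 9 = 360
  #6: 9 × 4 × 9 = 324
  #7: 4 × 5 × 8 = 160
  #8: 4 × 1 × 2 = 8
  #9: 8 × 1 × 6 = 48
Sorted descending: 400, 360, 324, 270, 180, 160, 48, 20, 8.
The fourth-highest RPN is 270 (#4).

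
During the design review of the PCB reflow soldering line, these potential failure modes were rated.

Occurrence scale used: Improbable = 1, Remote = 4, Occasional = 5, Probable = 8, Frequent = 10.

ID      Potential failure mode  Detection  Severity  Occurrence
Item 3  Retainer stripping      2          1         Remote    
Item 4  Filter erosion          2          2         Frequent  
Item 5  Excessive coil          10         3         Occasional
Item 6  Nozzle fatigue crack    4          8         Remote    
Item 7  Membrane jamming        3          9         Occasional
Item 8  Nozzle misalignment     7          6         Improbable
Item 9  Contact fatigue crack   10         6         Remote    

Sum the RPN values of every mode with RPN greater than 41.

695

RPN = Severity × Occurrence × Detection:
  Item 3: 1 × 4 × 2 = 8
  Item 4: 2 × 10 × 2 = 40
  Item 5: 3 × 5 × 10 = 150
  Item 6: 8 × 4 × 4 = 128
  Item 7: 9 × 5 × 3 = 135
  Item 8: 6 × 1 × 7 = 42
  Item 9: 6 × 4 × 10 = 240
RPN > 41: Item 5 (150), Item 6 (128), Item 7 (135), Item 8 (42), Item 9 (240).
Sum: 150 + 128 + 135 + 42 + 240 = 695.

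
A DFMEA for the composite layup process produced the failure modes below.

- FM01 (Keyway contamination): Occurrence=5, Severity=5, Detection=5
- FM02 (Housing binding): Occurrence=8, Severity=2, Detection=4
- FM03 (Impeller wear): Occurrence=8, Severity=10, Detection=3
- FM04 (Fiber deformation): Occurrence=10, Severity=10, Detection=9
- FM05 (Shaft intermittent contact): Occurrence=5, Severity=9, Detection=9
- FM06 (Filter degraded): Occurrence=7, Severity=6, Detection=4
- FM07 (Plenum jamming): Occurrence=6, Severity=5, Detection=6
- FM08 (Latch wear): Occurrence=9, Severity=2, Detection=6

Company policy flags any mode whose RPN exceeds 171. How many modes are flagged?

4

RPN = Severity × Occurrence × Detection:
  FM01: 5 × 5 × 5 = 125
  FM02: 2 × 8 × 4 = 64
  FM03: 10 × 8 × 3 = 240
  FM04: 10 × 10 × 9 = 900
  FM05: 9 × 5 × 9 = 405
  FM06: 6 × 7 × 4 = 168
  FM07: 5 × 6 × 6 = 180
  FM08: 2 × 9 × 6 = 108
Modes with RPN > 171: FM03 (240), FM04 (900), FM05 (405), FM07 (180) → 4.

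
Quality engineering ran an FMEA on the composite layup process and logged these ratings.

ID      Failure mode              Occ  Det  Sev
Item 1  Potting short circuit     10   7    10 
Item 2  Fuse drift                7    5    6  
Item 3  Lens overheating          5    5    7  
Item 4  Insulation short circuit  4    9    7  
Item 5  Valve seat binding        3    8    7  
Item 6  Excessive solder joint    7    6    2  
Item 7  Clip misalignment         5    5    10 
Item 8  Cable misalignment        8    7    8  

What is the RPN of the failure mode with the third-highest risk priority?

RPN = Severity × Occurrence × Detection:
  Item 1: 10 × 10 × 7 = 700
  Item 2: 6 × 7 × 5 = 210
  Item 3: 7 × 5 × 5 = 175
  Item 4: 7 × 4 × 9 = 252
  Item 5: 7 × 3 × 8 = 168
  Item 6: 2 × 7 × 6 = 84
  Item 7: 10 × 5 × 5 = 250
  Item 8: 8 × 8 × 7 = 448
Sorted descending: 700, 448, 252, 250, 210, 175, 168, 84.
The third-highest RPN is 252 (Item 4).

252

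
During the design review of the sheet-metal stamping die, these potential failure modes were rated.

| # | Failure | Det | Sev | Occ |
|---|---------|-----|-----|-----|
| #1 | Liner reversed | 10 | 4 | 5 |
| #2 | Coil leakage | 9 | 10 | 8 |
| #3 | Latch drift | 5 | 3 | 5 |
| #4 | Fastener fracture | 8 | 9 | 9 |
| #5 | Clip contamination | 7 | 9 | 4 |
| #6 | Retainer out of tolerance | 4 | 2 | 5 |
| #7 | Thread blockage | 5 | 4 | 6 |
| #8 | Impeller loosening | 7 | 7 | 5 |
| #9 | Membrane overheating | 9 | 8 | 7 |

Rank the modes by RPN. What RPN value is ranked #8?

75

RPN = Severity × Occurrence × Detection:
  #1: 4 × 5 × 10 = 200
  #2: 10 × 8 × 9 = 720
  #3: 3 × 5 × 5 = 75
  #4: 9 × 9 × 8 = 648
  #5: 9 × 4 × 7 = 252
  #6: 2 × 5 × 4 = 40
  #7: 4 × 6 × 5 = 120
  #8: 7 × 5 × 7 = 245
  #9: 8 × 7 × 9 = 504
Sorted descending: 720, 648, 504, 252, 245, 200, 120, 75, 40.
The eighth-highest RPN is 75 (#3).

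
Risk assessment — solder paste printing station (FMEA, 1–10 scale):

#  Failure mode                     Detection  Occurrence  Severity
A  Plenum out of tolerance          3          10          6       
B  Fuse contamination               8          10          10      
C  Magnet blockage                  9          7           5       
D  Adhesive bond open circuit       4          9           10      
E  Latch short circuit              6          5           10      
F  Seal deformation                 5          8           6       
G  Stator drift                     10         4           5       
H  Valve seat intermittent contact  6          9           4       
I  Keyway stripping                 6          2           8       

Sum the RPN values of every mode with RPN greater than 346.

1160

RPN = Severity × Occurrence × Detection:
  A: 6 × 10 × 3 = 180
  B: 10 × 10 × 8 = 800
  C: 5 × 7 × 9 = 315
  D: 10 × 9 × 4 = 360
  E: 10 × 5 × 6 = 300
  F: 6 × 8 × 5 = 240
  G: 5 × 4 × 10 = 200
  H: 4 × 9 × 6 = 216
  I: 8 × 2 × 6 = 96
RPN > 346: B (800), D (360).
Sum: 800 + 360 = 1160.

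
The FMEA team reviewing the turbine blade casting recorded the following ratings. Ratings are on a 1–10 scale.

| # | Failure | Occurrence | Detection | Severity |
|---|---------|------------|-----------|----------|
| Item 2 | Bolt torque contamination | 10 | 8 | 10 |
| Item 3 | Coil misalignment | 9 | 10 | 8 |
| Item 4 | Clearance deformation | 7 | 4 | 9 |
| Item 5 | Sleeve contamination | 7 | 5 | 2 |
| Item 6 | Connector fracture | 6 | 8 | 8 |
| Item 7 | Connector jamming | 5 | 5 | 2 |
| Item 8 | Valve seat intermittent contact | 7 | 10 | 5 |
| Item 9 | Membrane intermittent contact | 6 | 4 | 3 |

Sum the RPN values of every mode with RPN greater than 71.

RPN = Severity × Occurrence × Detection:
  Item 2: 10 × 10 × 8 = 800
  Item 3: 8 × 9 × 10 = 720
  Item 4: 9 × 7 × 4 = 252
  Item 5: 2 × 7 × 5 = 70
  Item 6: 8 × 6 × 8 = 384
  Item 7: 2 × 5 × 5 = 50
  Item 8: 5 × 7 × 10 = 350
  Item 9: 3 × 6 × 4 = 72
RPN > 71: Item 2 (800), Item 3 (720), Item 4 (252), Item 6 (384), Item 8 (350), Item 9 (72).
Sum: 800 + 720 + 252 + 384 + 350 + 72 = 2578.

2578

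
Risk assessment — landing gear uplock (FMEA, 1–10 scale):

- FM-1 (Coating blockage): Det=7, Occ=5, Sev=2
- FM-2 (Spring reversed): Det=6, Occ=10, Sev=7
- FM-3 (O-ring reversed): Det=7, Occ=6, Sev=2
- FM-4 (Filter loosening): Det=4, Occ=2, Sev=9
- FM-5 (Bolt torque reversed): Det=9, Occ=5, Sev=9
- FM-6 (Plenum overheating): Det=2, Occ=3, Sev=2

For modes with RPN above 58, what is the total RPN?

1051

RPN = Severity × Occurrence × Detection:
  FM-1: 2 × 5 × 7 = 70
  FM-2: 7 × 10 × 6 = 420
  FM-3: 2 × 6 × 7 = 84
  FM-4: 9 × 2 × 4 = 72
  FM-5: 9 × 5 × 9 = 405
  FM-6: 2 × 3 × 2 = 12
RPN > 58: FM-1 (70), FM-2 (420), FM-3 (84), FM-4 (72), FM-5 (405).
Sum: 70 + 420 + 84 + 72 + 405 = 1051.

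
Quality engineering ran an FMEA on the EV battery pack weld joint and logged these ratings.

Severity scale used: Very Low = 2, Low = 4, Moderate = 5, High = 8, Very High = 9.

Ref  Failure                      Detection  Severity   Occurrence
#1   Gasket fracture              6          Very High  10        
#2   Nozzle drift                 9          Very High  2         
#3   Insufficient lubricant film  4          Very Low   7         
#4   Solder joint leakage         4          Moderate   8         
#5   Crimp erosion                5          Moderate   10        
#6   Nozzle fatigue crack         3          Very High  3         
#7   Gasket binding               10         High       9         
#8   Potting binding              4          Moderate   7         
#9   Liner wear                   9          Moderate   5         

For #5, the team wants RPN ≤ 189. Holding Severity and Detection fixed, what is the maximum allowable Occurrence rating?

#5: S=5, O=10, D=5 → current RPN = 250.
Fixed product = 25. Need 25 × O ≤ 189, so O ≤ 189/25 = 7.56.
Maximum integer Occurrence rating = 7 (gives RPN 175; O=8 would give 200 > 189).

7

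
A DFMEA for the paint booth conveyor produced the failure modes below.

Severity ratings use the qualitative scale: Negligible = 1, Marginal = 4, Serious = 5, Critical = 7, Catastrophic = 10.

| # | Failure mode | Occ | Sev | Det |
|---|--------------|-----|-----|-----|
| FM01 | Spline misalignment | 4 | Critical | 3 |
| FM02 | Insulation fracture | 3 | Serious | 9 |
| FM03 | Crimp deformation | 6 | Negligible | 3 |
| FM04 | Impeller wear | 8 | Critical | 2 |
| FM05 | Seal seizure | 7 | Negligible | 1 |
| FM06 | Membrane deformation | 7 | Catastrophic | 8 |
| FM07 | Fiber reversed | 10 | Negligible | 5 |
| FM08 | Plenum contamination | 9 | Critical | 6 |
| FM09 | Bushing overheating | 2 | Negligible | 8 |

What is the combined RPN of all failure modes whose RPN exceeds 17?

RPN = Severity × Occurrence × Detection:
  FM01: 7 × 4 × 3 = 84
  FM02: 5 × 3 × 9 = 135
  FM03: 1 × 6 × 3 = 18
  FM04: 7 × 8 × 2 = 112
  FM05: 1 × 7 × 1 = 7
  FM06: 10 × 7 × 8 = 560
  FM07: 1 × 10 × 5 = 50
  FM08: 7 × 9 × 6 = 378
  FM09: 1 × 2 × 8 = 16
RPN > 17: FM01 (84), FM02 (135), FM03 (18), FM04 (112), FM06 (560), FM07 (50), FM08 (378).
Sum: 84 + 135 + 18 + 112 + 560 + 50 + 378 = 1337.

1337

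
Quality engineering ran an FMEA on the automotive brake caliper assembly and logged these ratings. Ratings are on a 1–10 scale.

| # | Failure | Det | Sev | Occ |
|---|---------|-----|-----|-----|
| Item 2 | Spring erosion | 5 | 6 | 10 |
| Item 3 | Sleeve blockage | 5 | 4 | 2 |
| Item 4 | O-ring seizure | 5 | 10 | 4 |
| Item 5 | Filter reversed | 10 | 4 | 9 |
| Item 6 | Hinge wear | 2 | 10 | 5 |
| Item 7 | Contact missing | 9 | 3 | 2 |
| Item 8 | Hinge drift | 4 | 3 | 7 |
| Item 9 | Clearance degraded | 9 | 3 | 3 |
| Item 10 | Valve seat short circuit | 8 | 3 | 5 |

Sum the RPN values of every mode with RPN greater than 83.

RPN = Severity × Occurrence × Detection:
  Item 2: 6 × 10 × 5 = 300
  Item 3: 4 × 2 × 5 = 40
  Item 4: 10 × 4 × 5 = 200
  Item 5: 4 × 9 × 10 = 360
  Item 6: 10 × 5 × 2 = 100
  Item 7: 3 × 2 × 9 = 54
  Item 8: 3 × 7 × 4 = 84
  Item 9: 3 × 3 × 9 = 81
  Item 10: 3 × 5 × 8 = 120
RPN > 83: Item 2 (300), Item 4 (200), Item 5 (360), Item 6 (100), Item 8 (84), Item 10 (120).
Sum: 300 + 200 + 360 + 100 + 84 + 120 = 1164.

1164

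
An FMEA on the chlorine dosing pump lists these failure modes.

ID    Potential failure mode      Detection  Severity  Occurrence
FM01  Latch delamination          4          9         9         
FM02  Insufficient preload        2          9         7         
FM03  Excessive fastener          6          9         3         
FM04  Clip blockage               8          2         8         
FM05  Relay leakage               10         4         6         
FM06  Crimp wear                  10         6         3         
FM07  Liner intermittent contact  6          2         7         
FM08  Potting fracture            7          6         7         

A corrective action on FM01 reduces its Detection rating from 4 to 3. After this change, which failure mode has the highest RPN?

FM08

RPN = Severity × Occurrence × Detection:
  FM01: 9 × 9 × 4 = 324
  FM02: 9 × 7 × 2 = 126
  FM03: 9 × 3 × 6 = 162
  FM04: 2 × 8 × 8 = 128
  FM05: 4 × 6 × 10 = 240
  FM06: 6 × 3 × 10 = 180
  FM07: 2 × 7 × 6 = 84
  FM08: 6 × 7 × 7 = 294
After action: FM01 → 9 × 9 × 3 = 243.
Revised RPNs: FM08=294, FM01=243, FM05=240, FM06=180, FM03=162, FM04=128, FM02=126, FM07=84.
Highest is now FM08 (294).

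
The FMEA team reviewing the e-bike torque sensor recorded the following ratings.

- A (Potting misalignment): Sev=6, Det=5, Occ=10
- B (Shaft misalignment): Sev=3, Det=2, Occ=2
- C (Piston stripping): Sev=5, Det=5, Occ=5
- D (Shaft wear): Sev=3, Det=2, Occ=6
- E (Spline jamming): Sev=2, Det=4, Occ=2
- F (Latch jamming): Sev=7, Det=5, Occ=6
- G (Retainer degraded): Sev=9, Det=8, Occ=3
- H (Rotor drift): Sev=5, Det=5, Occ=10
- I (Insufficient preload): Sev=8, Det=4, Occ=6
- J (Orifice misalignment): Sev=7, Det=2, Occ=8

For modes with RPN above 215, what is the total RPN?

RPN = Severity × Occurrence × Detection:
  A: 6 × 10 × 5 = 300
  B: 3 × 2 × 2 = 12
  C: 5 × 5 × 5 = 125
  D: 3 × 6 × 2 = 36
  E: 2 × 2 × 4 = 16
  F: 7 × 6 × 5 = 210
  G: 9 × 3 × 8 = 216
  H: 5 × 10 × 5 = 250
  I: 8 × 6 × 4 = 192
  J: 7 × 8 × 2 = 112
RPN > 215: A (300), G (216), H (250).
Sum: 300 + 216 + 250 = 766.

766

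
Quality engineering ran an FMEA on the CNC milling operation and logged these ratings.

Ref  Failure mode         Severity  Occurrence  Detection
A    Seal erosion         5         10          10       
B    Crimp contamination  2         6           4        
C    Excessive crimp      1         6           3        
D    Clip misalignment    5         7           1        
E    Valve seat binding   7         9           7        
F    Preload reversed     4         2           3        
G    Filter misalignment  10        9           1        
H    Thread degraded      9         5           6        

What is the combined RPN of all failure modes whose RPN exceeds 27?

1384

RPN = Severity × Occurrence × Detection:
  A: 5 × 10 × 10 = 500
  B: 2 × 6 × 4 = 48
  C: 1 × 6 × 3 = 18
  D: 5 × 7 × 1 = 35
  E: 7 × 9 × 7 = 441
  F: 4 × 2 × 3 = 24
  G: 10 × 9 × 1 = 90
  H: 9 × 5 × 6 = 270
RPN > 27: A (500), B (48), D (35), E (441), G (90), H (270).
Sum: 500 + 48 + 35 + 441 + 90 + 270 = 1384.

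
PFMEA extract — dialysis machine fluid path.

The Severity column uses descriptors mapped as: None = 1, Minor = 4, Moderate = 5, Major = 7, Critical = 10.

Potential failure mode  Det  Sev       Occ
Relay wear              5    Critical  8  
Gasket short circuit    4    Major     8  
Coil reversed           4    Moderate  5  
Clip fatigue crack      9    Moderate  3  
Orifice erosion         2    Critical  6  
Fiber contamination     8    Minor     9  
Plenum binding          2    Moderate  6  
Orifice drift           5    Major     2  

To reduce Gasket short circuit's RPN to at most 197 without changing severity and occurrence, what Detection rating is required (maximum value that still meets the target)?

3

Gasket short circuit: S=7, O=8, D=4 → current RPN = 224.
Fixed product = 56. Need 56 × D ≤ 197, so D ≤ 197/56 = 3.52.
Maximum integer Detection rating = 3 (gives RPN 168; D=4 would give 224 > 197).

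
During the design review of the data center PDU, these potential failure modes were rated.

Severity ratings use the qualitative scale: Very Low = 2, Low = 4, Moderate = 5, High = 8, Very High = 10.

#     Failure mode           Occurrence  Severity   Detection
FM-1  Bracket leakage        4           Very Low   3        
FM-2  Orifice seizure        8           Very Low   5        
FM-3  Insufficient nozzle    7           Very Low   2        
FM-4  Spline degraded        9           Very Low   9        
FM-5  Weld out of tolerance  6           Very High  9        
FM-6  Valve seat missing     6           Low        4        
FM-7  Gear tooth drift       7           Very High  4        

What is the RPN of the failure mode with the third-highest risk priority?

162

RPN = Severity × Occurrence × Detection:
  FM-1: 2 × 4 × 3 = 24
  FM-2: 2 × 8 × 5 = 80
  FM-3: 2 × 7 × 2 = 28
  FM-4: 2 × 9 × 9 = 162
  FM-5: 10 × 6 × 9 = 540
  FM-6: 4 × 6 × 4 = 96
  FM-7: 10 × 7 × 4 = 280
Sorted descending: 540, 280, 162, 96, 80, 28, 24.
The third-highest RPN is 162 (FM-4).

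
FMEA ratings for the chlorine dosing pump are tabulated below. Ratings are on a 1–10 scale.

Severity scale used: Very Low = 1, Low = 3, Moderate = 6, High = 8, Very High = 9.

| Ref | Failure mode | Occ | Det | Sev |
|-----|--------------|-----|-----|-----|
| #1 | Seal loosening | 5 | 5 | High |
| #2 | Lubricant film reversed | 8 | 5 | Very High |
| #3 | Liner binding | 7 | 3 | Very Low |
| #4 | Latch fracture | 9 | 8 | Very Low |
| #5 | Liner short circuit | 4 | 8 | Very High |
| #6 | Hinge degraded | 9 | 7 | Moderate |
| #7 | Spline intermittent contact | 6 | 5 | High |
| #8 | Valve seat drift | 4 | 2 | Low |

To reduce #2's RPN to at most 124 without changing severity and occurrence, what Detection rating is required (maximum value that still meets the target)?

1

#2: S=9, O=8, D=5 → current RPN = 360.
Fixed product = 72. Need 72 × D ≤ 124, so D ≤ 124/72 = 1.72.
Maximum integer Detection rating = 1 (gives RPN 72; D=2 would give 144 > 124).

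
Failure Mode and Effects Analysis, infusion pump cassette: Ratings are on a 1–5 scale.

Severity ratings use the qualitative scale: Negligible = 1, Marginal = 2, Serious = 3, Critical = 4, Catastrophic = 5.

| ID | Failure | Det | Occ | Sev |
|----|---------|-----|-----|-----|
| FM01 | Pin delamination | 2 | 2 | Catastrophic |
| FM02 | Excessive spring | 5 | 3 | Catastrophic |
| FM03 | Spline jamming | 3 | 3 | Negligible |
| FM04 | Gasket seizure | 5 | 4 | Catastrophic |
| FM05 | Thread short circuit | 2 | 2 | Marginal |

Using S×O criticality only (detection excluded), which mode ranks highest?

Criticality = Severity × Occurrence:
  FM01: 5 × 2 = 10
  FM02: 5 × 3 = 15
  FM03: 1 × 3 = 3
  FM04: 5 × 4 = 20
  FM05: 2 × 2 = 4
Highest criticality is 20 → FM04.

FM04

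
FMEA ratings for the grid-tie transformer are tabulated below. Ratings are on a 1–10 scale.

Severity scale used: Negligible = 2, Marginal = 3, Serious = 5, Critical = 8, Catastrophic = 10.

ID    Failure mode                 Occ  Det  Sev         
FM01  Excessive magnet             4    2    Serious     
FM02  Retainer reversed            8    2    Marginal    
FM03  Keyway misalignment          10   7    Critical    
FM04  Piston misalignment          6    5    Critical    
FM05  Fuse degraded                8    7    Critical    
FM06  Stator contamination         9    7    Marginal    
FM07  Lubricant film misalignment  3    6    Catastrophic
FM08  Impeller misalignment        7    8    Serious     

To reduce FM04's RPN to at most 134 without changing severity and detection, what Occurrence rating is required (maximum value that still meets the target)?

FM04: S=8, O=6, D=5 → current RPN = 240.
Fixed product = 40. Need 40 × O ≤ 134, so O ≤ 134/40 = 3.35.
Maximum integer Occurrence rating = 3 (gives RPN 120; O=4 would give 160 > 134).

3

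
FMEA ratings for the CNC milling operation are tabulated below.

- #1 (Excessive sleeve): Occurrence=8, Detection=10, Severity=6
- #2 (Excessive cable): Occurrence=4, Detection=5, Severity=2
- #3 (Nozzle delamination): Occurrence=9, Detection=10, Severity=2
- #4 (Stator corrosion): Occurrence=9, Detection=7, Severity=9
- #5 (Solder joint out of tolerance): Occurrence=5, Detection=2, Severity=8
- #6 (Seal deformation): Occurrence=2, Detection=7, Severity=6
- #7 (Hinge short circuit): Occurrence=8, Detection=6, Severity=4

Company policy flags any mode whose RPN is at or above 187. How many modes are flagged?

3

RPN = Severity × Occurrence × Detection:
  #1: 6 × 8 × 10 = 480
  #2: 2 × 4 × 5 = 40
  #3: 2 × 9 × 10 = 180
  #4: 9 × 9 × 7 = 567
  #5: 8 × 5 × 2 = 80
  #6: 6 × 2 × 7 = 84
  #7: 4 × 8 × 6 = 192
Modes with RPN ≥ 187: #1 (480), #4 (567), #7 (192) → 3.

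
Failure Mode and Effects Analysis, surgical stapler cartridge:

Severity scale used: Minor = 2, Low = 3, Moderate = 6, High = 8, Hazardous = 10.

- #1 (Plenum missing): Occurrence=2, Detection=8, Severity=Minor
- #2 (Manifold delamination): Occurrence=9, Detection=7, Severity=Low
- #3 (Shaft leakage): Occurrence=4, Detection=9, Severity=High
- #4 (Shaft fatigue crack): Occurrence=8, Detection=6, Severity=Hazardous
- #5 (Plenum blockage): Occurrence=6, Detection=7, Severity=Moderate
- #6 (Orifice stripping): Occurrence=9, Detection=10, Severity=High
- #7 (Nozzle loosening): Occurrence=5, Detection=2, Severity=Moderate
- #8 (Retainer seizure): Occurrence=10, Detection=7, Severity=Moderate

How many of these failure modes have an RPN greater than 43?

RPN = Severity × Occurrence × Detection:
  #1: 2 × 2 × 8 = 32
  #2: 3 × 9 × 7 = 189
  #3: 8 × 4 × 9 = 288
  #4: 10 × 8 × 6 = 480
  #5: 6 × 6 × 7 = 252
  #6: 8 × 9 × 10 = 720
  #7: 6 × 5 × 2 = 60
  #8: 6 × 10 × 7 = 420
Modes with RPN > 43: #2 (189), #3 (288), #4 (480), #5 (252), #6 (720), #7 (60), #8 (420) → 7.

7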